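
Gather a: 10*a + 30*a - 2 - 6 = 40*a - 8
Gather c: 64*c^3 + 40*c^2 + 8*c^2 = 64*c^3 + 48*c^2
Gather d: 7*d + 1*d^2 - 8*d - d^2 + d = 0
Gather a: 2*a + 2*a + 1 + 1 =4*a + 2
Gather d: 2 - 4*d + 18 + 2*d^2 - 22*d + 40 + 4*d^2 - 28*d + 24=6*d^2 - 54*d + 84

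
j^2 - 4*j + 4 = (j - 2)^2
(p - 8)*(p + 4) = p^2 - 4*p - 32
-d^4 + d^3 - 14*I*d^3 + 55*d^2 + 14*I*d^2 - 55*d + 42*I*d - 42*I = (d + 6*I)*(d + 7*I)*(-I*d + 1)*(-I*d + I)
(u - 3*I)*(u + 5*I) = u^2 + 2*I*u + 15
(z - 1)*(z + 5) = z^2 + 4*z - 5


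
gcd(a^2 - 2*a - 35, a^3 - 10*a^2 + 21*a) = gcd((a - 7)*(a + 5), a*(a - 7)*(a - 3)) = a - 7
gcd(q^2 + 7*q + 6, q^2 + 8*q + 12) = q + 6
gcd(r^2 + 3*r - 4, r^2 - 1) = r - 1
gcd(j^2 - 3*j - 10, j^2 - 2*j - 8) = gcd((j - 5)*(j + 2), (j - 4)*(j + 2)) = j + 2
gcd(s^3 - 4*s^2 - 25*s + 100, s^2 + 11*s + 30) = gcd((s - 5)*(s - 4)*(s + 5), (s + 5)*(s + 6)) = s + 5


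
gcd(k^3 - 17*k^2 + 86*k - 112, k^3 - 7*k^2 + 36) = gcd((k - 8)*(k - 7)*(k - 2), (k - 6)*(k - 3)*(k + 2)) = 1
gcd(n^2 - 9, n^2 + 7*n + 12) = n + 3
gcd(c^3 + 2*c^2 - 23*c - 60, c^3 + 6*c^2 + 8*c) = c + 4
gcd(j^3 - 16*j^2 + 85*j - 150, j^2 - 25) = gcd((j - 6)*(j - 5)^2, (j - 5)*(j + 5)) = j - 5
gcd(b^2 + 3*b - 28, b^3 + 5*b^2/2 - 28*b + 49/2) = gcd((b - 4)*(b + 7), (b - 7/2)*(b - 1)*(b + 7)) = b + 7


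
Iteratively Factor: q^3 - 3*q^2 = (q)*(q^2 - 3*q) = q*(q - 3)*(q)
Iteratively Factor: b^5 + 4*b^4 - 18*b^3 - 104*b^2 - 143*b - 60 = (b + 1)*(b^4 + 3*b^3 - 21*b^2 - 83*b - 60) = (b + 1)^2*(b^3 + 2*b^2 - 23*b - 60) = (b + 1)^2*(b + 4)*(b^2 - 2*b - 15) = (b + 1)^2*(b + 3)*(b + 4)*(b - 5)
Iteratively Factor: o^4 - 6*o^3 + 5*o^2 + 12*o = (o - 4)*(o^3 - 2*o^2 - 3*o) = (o - 4)*(o - 3)*(o^2 + o) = o*(o - 4)*(o - 3)*(o + 1)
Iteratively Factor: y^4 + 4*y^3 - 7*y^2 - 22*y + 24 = (y + 4)*(y^3 - 7*y + 6) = (y - 2)*(y + 4)*(y^2 + 2*y - 3) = (y - 2)*(y + 3)*(y + 4)*(y - 1)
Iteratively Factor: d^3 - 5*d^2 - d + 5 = (d - 5)*(d^2 - 1) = (d - 5)*(d + 1)*(d - 1)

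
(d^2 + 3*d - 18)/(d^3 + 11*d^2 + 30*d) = (d - 3)/(d*(d + 5))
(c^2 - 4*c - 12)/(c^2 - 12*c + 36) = (c + 2)/(c - 6)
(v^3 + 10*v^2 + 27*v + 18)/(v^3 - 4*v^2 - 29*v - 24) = (v + 6)/(v - 8)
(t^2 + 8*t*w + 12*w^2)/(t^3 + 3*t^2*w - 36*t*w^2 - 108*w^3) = (t + 2*w)/(t^2 - 3*t*w - 18*w^2)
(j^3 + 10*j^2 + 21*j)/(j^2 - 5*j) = (j^2 + 10*j + 21)/(j - 5)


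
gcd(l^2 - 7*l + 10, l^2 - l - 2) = l - 2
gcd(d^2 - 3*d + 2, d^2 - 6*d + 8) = d - 2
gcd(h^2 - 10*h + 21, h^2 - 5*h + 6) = h - 3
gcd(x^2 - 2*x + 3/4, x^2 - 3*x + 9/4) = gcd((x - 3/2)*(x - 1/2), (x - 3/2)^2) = x - 3/2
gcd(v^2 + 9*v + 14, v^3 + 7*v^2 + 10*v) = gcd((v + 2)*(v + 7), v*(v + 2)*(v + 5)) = v + 2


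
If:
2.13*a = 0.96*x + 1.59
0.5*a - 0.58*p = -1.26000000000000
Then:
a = 0.450704225352113*x + 0.746478873239437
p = 0.388538125303545*x + 2.81593006313745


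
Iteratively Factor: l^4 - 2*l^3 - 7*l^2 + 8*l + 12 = (l + 2)*(l^3 - 4*l^2 + l + 6) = (l - 2)*(l + 2)*(l^2 - 2*l - 3) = (l - 3)*(l - 2)*(l + 2)*(l + 1)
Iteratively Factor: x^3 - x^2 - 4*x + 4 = (x - 2)*(x^2 + x - 2) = (x - 2)*(x + 2)*(x - 1)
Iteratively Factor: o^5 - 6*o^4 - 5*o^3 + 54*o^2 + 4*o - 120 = (o + 2)*(o^4 - 8*o^3 + 11*o^2 + 32*o - 60) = (o - 2)*(o + 2)*(o^3 - 6*o^2 - o + 30) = (o - 3)*(o - 2)*(o + 2)*(o^2 - 3*o - 10) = (o - 5)*(o - 3)*(o - 2)*(o + 2)*(o + 2)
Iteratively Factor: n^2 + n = (n + 1)*(n)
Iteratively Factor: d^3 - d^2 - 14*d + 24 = (d - 3)*(d^2 + 2*d - 8) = (d - 3)*(d + 4)*(d - 2)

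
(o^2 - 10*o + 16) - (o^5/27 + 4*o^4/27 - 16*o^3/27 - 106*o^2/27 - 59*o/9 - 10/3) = -o^5/27 - 4*o^4/27 + 16*o^3/27 + 133*o^2/27 - 31*o/9 + 58/3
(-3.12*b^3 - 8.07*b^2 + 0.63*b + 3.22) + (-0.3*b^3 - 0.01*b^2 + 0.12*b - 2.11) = -3.42*b^3 - 8.08*b^2 + 0.75*b + 1.11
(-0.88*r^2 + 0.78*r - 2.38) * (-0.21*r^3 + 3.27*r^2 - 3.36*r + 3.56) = 0.1848*r^5 - 3.0414*r^4 + 6.0072*r^3 - 13.5362*r^2 + 10.7736*r - 8.4728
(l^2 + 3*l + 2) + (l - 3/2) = l^2 + 4*l + 1/2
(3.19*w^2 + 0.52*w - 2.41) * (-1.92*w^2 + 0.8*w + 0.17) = -6.1248*w^4 + 1.5536*w^3 + 5.5855*w^2 - 1.8396*w - 0.4097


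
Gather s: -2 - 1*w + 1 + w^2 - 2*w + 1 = w^2 - 3*w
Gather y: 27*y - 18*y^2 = -18*y^2 + 27*y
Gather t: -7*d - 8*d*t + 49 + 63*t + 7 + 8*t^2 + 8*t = -7*d + 8*t^2 + t*(71 - 8*d) + 56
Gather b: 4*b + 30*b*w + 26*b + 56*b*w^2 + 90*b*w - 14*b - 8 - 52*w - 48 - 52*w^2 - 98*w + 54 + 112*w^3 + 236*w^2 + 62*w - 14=b*(56*w^2 + 120*w + 16) + 112*w^3 + 184*w^2 - 88*w - 16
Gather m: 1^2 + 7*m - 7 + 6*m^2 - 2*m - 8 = 6*m^2 + 5*m - 14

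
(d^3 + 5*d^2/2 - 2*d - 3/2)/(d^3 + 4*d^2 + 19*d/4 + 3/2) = 2*(d^2 + 2*d - 3)/(2*d^2 + 7*d + 6)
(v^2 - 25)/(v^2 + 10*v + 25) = (v - 5)/(v + 5)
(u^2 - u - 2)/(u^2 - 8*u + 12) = (u + 1)/(u - 6)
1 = 1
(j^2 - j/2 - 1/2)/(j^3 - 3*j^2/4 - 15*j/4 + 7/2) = 2*(2*j + 1)/(4*j^2 + j - 14)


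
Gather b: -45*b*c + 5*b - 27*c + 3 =b*(5 - 45*c) - 27*c + 3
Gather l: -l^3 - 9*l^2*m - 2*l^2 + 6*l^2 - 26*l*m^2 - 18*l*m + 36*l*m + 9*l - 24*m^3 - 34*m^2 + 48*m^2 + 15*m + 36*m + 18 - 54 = -l^3 + l^2*(4 - 9*m) + l*(-26*m^2 + 18*m + 9) - 24*m^3 + 14*m^2 + 51*m - 36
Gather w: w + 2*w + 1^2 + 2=3*w + 3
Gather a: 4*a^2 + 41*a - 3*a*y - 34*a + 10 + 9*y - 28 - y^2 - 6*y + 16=4*a^2 + a*(7 - 3*y) - y^2 + 3*y - 2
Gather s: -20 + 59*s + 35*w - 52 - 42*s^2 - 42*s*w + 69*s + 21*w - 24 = -42*s^2 + s*(128 - 42*w) + 56*w - 96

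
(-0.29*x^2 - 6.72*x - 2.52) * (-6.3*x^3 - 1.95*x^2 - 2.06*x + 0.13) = 1.827*x^5 + 42.9015*x^4 + 29.5774*x^3 + 18.7195*x^2 + 4.3176*x - 0.3276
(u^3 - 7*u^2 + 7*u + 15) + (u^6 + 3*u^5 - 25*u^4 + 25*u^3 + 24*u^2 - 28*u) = u^6 + 3*u^5 - 25*u^4 + 26*u^3 + 17*u^2 - 21*u + 15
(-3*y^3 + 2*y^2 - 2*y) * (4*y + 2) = -12*y^4 + 2*y^3 - 4*y^2 - 4*y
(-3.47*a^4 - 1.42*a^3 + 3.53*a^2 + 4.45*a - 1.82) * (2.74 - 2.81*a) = 9.7507*a^5 - 5.5176*a^4 - 13.8101*a^3 - 2.8323*a^2 + 17.3072*a - 4.9868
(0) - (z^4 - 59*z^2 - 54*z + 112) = -z^4 + 59*z^2 + 54*z - 112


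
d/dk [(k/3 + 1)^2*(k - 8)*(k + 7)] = 4*k^3/9 + 5*k^2/3 - 106*k/9 - 115/3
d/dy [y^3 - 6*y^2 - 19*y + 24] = 3*y^2 - 12*y - 19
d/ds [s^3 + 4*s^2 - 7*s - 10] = 3*s^2 + 8*s - 7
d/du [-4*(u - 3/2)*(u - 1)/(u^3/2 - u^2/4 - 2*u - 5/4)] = 8*(4*u^3 - 24*u^2 + 63*u - 49)/(4*u^5 - 8*u^4 - 23*u^3 + 19*u^2 + 55*u + 25)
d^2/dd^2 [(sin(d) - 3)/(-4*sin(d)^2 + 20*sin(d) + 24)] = (sin(d)^4 - 8*sin(d)^3 + 87*sin(d)^2 - 246*sin(d) + 246)/(4*(sin(d) - 6)^3*(sin(d) + 1)^2)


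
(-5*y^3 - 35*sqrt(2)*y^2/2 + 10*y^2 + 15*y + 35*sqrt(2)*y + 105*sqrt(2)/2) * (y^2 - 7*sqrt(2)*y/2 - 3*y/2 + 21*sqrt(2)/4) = -5*y^5 + 35*y^4/2 + 245*y^3/2 - 1805*y^2/4 + 2205/4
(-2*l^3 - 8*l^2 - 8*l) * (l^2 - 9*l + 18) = -2*l^5 + 10*l^4 + 28*l^3 - 72*l^2 - 144*l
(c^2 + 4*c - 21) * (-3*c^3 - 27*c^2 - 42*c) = -3*c^5 - 39*c^4 - 87*c^3 + 399*c^2 + 882*c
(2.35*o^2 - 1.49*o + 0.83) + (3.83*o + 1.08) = 2.35*o^2 + 2.34*o + 1.91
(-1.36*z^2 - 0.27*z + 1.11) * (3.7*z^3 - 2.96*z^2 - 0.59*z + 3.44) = -5.032*z^5 + 3.0266*z^4 + 5.7086*z^3 - 7.8047*z^2 - 1.5837*z + 3.8184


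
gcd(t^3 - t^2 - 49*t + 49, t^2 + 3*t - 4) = t - 1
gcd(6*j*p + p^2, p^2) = p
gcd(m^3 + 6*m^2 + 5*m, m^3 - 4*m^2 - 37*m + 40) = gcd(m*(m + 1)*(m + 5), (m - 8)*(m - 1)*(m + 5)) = m + 5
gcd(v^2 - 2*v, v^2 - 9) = 1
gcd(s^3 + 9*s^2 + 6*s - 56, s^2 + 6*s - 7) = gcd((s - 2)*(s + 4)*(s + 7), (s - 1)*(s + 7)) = s + 7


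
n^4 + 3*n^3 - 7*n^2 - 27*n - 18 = (n - 3)*(n + 1)*(n + 2)*(n + 3)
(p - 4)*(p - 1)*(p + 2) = p^3 - 3*p^2 - 6*p + 8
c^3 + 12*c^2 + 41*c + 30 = (c + 1)*(c + 5)*(c + 6)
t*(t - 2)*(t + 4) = t^3 + 2*t^2 - 8*t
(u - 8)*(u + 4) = u^2 - 4*u - 32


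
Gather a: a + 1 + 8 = a + 9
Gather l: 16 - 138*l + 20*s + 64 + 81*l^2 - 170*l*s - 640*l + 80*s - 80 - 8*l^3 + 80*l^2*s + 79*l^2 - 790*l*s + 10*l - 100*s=-8*l^3 + l^2*(80*s + 160) + l*(-960*s - 768)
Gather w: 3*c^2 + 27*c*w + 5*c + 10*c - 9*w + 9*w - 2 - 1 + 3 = 3*c^2 + 27*c*w + 15*c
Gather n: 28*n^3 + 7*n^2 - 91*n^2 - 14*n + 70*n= 28*n^3 - 84*n^2 + 56*n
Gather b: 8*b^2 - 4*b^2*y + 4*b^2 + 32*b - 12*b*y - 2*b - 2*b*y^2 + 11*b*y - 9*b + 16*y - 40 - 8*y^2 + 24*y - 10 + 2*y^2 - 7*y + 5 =b^2*(12 - 4*y) + b*(-2*y^2 - y + 21) - 6*y^2 + 33*y - 45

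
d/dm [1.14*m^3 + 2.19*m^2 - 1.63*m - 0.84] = 3.42*m^2 + 4.38*m - 1.63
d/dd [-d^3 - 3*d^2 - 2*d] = -3*d^2 - 6*d - 2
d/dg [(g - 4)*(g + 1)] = 2*g - 3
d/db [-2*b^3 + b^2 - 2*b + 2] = -6*b^2 + 2*b - 2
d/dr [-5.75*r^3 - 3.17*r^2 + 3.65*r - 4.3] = -17.25*r^2 - 6.34*r + 3.65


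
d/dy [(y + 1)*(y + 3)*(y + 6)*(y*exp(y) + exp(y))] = (y^4 + 15*y^3 + 70*y^2 + 119*y + 63)*exp(y)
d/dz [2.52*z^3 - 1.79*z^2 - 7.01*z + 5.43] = 7.56*z^2 - 3.58*z - 7.01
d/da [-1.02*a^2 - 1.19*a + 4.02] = -2.04*a - 1.19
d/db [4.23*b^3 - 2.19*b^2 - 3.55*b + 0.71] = 12.69*b^2 - 4.38*b - 3.55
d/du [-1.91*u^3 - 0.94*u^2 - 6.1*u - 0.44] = -5.73*u^2 - 1.88*u - 6.1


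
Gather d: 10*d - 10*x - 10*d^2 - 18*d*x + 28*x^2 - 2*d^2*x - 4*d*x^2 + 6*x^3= d^2*(-2*x - 10) + d*(-4*x^2 - 18*x + 10) + 6*x^3 + 28*x^2 - 10*x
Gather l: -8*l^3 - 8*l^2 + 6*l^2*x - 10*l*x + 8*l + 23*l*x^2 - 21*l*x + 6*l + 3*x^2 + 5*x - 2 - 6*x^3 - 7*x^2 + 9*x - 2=-8*l^3 + l^2*(6*x - 8) + l*(23*x^2 - 31*x + 14) - 6*x^3 - 4*x^2 + 14*x - 4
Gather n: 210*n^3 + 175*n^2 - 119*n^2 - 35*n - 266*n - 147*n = 210*n^3 + 56*n^2 - 448*n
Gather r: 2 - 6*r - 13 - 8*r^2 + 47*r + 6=-8*r^2 + 41*r - 5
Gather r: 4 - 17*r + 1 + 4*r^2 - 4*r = 4*r^2 - 21*r + 5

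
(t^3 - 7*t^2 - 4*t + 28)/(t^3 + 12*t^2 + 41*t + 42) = (t^2 - 9*t + 14)/(t^2 + 10*t + 21)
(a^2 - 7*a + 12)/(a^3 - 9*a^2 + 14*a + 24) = (a - 3)/(a^2 - 5*a - 6)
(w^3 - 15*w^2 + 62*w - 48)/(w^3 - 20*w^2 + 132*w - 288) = (w - 1)/(w - 6)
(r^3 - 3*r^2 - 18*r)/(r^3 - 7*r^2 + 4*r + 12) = r*(r + 3)/(r^2 - r - 2)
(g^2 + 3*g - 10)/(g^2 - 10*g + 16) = (g + 5)/(g - 8)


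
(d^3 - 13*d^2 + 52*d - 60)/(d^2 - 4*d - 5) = (d^2 - 8*d + 12)/(d + 1)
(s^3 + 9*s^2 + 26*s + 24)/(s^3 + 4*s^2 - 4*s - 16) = (s + 3)/(s - 2)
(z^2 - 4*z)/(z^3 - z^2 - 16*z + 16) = z/(z^2 + 3*z - 4)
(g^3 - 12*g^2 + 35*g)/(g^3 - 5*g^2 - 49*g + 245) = g/(g + 7)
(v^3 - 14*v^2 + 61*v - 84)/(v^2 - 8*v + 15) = (v^2 - 11*v + 28)/(v - 5)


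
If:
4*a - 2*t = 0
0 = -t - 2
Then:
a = -1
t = -2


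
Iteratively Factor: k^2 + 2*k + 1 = (k + 1)*(k + 1)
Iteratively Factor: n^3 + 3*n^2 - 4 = (n + 2)*(n^2 + n - 2) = (n + 2)^2*(n - 1)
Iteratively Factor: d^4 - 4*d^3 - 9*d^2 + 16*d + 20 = (d - 5)*(d^3 + d^2 - 4*d - 4) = (d - 5)*(d - 2)*(d^2 + 3*d + 2) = (d - 5)*(d - 2)*(d + 2)*(d + 1)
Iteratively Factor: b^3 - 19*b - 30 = (b + 3)*(b^2 - 3*b - 10) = (b + 2)*(b + 3)*(b - 5)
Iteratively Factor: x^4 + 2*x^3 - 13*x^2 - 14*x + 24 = (x + 4)*(x^3 - 2*x^2 - 5*x + 6) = (x - 1)*(x + 4)*(x^2 - x - 6) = (x - 1)*(x + 2)*(x + 4)*(x - 3)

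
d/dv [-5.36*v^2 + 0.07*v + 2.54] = 0.07 - 10.72*v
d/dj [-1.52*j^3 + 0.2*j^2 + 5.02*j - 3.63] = -4.56*j^2 + 0.4*j + 5.02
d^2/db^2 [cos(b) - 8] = -cos(b)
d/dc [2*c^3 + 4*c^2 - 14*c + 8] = 6*c^2 + 8*c - 14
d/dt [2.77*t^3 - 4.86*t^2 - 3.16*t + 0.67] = 8.31*t^2 - 9.72*t - 3.16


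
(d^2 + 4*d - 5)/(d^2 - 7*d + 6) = (d + 5)/(d - 6)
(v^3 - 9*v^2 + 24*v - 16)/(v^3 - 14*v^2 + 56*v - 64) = (v^2 - 5*v + 4)/(v^2 - 10*v + 16)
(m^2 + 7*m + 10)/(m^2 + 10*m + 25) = (m + 2)/(m + 5)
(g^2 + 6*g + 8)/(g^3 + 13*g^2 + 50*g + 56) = 1/(g + 7)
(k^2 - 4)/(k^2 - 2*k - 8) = (k - 2)/(k - 4)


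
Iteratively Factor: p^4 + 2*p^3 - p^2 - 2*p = (p)*(p^3 + 2*p^2 - p - 2) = p*(p - 1)*(p^2 + 3*p + 2) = p*(p - 1)*(p + 1)*(p + 2)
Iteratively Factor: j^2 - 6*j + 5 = (j - 5)*(j - 1)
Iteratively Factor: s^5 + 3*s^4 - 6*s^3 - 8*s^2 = (s + 1)*(s^4 + 2*s^3 - 8*s^2) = s*(s + 1)*(s^3 + 2*s^2 - 8*s) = s^2*(s + 1)*(s^2 + 2*s - 8) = s^2*(s - 2)*(s + 1)*(s + 4)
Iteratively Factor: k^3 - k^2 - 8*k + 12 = (k - 2)*(k^2 + k - 6) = (k - 2)^2*(k + 3)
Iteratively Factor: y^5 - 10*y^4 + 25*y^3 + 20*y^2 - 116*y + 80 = (y - 5)*(y^4 - 5*y^3 + 20*y - 16) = (y - 5)*(y - 1)*(y^3 - 4*y^2 - 4*y + 16) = (y - 5)*(y - 2)*(y - 1)*(y^2 - 2*y - 8) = (y - 5)*(y - 2)*(y - 1)*(y + 2)*(y - 4)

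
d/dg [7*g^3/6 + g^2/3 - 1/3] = g*(21*g + 4)/6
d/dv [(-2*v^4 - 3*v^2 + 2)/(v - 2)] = (-6*v^4 + 16*v^3 - 3*v^2 + 12*v - 2)/(v^2 - 4*v + 4)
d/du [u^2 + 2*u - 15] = 2*u + 2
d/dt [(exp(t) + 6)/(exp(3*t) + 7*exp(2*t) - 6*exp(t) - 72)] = (-2*exp(t) - 1)*exp(t)/(exp(4*t) + 2*exp(3*t) - 23*exp(2*t) - 24*exp(t) + 144)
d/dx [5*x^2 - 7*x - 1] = 10*x - 7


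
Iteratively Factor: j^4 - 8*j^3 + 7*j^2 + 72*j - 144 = (j + 3)*(j^3 - 11*j^2 + 40*j - 48) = (j - 4)*(j + 3)*(j^2 - 7*j + 12) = (j - 4)^2*(j + 3)*(j - 3)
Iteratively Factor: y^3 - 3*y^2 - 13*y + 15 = (y - 1)*(y^2 - 2*y - 15) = (y - 5)*(y - 1)*(y + 3)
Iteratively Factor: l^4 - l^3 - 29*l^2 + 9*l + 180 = (l - 5)*(l^3 + 4*l^2 - 9*l - 36) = (l - 5)*(l + 4)*(l^2 - 9) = (l - 5)*(l + 3)*(l + 4)*(l - 3)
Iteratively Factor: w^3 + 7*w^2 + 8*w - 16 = (w - 1)*(w^2 + 8*w + 16) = (w - 1)*(w + 4)*(w + 4)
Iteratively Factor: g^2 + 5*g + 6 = (g + 3)*(g + 2)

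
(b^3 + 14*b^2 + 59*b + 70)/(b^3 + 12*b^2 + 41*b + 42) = (b + 5)/(b + 3)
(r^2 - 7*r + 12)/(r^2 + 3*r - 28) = (r - 3)/(r + 7)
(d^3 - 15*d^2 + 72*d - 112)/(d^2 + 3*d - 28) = (d^2 - 11*d + 28)/(d + 7)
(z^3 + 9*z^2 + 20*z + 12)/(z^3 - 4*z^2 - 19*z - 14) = (z + 6)/(z - 7)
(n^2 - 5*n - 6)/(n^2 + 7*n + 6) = (n - 6)/(n + 6)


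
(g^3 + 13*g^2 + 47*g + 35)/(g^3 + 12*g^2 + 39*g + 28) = (g + 5)/(g + 4)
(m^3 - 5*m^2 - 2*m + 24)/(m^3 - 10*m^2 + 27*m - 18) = (m^2 - 2*m - 8)/(m^2 - 7*m + 6)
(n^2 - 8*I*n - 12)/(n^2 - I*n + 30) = (n - 2*I)/(n + 5*I)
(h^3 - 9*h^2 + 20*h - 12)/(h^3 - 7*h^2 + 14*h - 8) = (h - 6)/(h - 4)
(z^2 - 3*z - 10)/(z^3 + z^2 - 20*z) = (z^2 - 3*z - 10)/(z*(z^2 + z - 20))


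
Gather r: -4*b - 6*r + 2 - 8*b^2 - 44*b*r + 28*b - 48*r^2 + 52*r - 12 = -8*b^2 + 24*b - 48*r^2 + r*(46 - 44*b) - 10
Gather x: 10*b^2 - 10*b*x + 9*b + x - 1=10*b^2 + 9*b + x*(1 - 10*b) - 1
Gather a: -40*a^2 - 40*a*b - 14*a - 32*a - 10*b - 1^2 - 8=-40*a^2 + a*(-40*b - 46) - 10*b - 9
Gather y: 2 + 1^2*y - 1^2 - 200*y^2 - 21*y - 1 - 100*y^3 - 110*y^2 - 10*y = -100*y^3 - 310*y^2 - 30*y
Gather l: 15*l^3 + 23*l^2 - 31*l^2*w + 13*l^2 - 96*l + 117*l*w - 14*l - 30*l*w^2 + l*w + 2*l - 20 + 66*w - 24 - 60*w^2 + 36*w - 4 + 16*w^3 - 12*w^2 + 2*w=15*l^3 + l^2*(36 - 31*w) + l*(-30*w^2 + 118*w - 108) + 16*w^3 - 72*w^2 + 104*w - 48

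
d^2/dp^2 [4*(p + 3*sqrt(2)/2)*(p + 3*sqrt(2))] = 8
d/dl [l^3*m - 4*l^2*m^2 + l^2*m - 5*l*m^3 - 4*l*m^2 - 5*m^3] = m*(3*l^2 - 8*l*m + 2*l - 5*m^2 - 4*m)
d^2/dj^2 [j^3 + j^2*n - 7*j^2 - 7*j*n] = 6*j + 2*n - 14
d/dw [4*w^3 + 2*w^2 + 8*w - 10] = 12*w^2 + 4*w + 8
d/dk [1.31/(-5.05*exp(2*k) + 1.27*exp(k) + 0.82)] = (13.231*exp(k) - 1.6637)*exp(k)/(-5.05*exp(2*k) + 1.27*exp(k) + 0.82)^2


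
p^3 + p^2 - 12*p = p*(p - 3)*(p + 4)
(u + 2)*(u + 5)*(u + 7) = u^3 + 14*u^2 + 59*u + 70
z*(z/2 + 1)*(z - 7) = z^3/2 - 5*z^2/2 - 7*z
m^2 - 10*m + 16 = (m - 8)*(m - 2)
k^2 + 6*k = k*(k + 6)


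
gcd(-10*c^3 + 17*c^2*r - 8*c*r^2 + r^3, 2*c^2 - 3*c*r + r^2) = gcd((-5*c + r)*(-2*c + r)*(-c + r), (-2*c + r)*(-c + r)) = 2*c^2 - 3*c*r + r^2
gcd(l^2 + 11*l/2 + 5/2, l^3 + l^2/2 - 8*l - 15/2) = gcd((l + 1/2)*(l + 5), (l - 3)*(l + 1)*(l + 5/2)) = 1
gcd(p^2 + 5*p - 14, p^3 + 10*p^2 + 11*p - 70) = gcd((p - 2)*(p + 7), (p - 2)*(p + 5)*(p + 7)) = p^2 + 5*p - 14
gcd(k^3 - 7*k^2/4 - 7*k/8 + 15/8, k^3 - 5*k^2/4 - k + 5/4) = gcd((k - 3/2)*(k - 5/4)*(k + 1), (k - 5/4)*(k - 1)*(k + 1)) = k^2 - k/4 - 5/4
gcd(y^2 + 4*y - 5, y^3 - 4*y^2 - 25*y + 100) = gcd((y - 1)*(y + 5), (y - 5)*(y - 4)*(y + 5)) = y + 5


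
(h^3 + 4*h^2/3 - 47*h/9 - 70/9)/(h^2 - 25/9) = (3*h^2 - h - 14)/(3*h - 5)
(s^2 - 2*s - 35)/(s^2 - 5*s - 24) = (-s^2 + 2*s + 35)/(-s^2 + 5*s + 24)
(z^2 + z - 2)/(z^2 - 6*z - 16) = (z - 1)/(z - 8)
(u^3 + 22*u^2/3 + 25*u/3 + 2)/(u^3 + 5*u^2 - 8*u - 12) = (u + 1/3)/(u - 2)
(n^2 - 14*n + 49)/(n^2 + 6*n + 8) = (n^2 - 14*n + 49)/(n^2 + 6*n + 8)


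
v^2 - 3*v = v*(v - 3)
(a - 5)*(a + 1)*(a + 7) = a^3 + 3*a^2 - 33*a - 35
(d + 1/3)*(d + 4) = d^2 + 13*d/3 + 4/3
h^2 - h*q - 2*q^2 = (h - 2*q)*(h + q)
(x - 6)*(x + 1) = x^2 - 5*x - 6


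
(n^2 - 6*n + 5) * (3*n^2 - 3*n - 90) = 3*n^4 - 21*n^3 - 57*n^2 + 525*n - 450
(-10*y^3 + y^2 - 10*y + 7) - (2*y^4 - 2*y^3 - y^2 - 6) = -2*y^4 - 8*y^3 + 2*y^2 - 10*y + 13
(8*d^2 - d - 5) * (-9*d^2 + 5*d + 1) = -72*d^4 + 49*d^3 + 48*d^2 - 26*d - 5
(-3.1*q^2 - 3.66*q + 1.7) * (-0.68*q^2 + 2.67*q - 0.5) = 2.108*q^4 - 5.7882*q^3 - 9.3782*q^2 + 6.369*q - 0.85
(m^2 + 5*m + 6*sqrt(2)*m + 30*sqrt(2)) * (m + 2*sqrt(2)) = m^3 + 5*m^2 + 8*sqrt(2)*m^2 + 24*m + 40*sqrt(2)*m + 120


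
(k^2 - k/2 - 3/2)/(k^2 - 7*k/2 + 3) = (k + 1)/(k - 2)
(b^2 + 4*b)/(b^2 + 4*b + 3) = b*(b + 4)/(b^2 + 4*b + 3)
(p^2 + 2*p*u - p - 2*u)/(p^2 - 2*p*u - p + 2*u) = (p + 2*u)/(p - 2*u)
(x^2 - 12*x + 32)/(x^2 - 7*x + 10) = (x^2 - 12*x + 32)/(x^2 - 7*x + 10)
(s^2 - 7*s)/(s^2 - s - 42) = s/(s + 6)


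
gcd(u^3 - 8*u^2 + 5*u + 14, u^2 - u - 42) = u - 7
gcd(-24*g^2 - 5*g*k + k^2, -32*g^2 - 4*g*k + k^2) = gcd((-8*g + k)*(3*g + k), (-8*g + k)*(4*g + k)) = 8*g - k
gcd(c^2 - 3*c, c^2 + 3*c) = c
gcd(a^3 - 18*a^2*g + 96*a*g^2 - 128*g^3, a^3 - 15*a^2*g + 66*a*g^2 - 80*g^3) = a^2 - 10*a*g + 16*g^2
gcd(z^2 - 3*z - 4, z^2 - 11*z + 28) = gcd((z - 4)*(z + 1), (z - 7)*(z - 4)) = z - 4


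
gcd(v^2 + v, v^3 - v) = v^2 + v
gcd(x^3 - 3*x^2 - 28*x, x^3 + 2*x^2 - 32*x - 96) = x + 4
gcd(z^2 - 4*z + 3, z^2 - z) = z - 1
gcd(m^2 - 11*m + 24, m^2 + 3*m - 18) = m - 3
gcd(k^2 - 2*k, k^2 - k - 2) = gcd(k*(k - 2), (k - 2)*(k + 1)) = k - 2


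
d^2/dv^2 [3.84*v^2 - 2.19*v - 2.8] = 7.68000000000000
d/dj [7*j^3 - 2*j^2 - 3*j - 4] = 21*j^2 - 4*j - 3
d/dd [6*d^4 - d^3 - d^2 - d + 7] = 24*d^3 - 3*d^2 - 2*d - 1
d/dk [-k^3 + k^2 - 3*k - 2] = -3*k^2 + 2*k - 3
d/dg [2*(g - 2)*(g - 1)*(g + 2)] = 6*g^2 - 4*g - 8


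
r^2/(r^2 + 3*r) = r/(r + 3)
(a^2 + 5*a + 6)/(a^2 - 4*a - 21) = (a + 2)/(a - 7)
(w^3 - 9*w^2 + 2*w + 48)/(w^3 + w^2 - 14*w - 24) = (w^2 - 11*w + 24)/(w^2 - w - 12)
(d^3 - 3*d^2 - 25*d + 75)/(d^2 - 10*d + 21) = (d^2 - 25)/(d - 7)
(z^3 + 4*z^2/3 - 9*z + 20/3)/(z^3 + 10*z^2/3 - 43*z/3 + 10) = (z + 4)/(z + 6)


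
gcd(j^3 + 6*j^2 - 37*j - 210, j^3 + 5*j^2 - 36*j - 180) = j^2 - j - 30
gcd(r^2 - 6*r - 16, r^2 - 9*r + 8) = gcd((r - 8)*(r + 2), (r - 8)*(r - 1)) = r - 8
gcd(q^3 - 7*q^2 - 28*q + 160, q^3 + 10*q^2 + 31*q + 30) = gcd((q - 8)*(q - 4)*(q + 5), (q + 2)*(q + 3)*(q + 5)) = q + 5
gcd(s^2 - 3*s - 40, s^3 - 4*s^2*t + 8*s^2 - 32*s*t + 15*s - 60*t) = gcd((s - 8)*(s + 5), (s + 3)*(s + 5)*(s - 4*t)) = s + 5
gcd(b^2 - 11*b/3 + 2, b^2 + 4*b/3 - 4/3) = b - 2/3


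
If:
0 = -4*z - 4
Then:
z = -1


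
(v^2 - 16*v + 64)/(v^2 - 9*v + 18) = (v^2 - 16*v + 64)/(v^2 - 9*v + 18)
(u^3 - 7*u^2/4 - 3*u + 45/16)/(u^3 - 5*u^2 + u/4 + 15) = (u - 3/4)/(u - 4)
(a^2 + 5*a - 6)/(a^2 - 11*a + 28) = (a^2 + 5*a - 6)/(a^2 - 11*a + 28)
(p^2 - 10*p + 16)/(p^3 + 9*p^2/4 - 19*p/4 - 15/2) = 4*(p - 8)/(4*p^2 + 17*p + 15)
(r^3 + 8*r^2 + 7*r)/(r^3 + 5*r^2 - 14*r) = (r + 1)/(r - 2)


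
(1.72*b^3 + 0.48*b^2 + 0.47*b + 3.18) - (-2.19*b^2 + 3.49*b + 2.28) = 1.72*b^3 + 2.67*b^2 - 3.02*b + 0.9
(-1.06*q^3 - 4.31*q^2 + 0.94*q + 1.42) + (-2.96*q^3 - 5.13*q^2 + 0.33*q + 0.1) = -4.02*q^3 - 9.44*q^2 + 1.27*q + 1.52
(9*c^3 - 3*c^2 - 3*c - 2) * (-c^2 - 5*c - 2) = -9*c^5 - 42*c^4 + 23*c^2 + 16*c + 4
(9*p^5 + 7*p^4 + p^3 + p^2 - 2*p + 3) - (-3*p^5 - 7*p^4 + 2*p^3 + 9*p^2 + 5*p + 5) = 12*p^5 + 14*p^4 - p^3 - 8*p^2 - 7*p - 2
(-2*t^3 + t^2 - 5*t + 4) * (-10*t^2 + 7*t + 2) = 20*t^5 - 24*t^4 + 53*t^3 - 73*t^2 + 18*t + 8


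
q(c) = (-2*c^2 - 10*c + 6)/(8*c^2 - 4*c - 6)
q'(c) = (4 - 16*c)*(-2*c^2 - 10*c + 6)/(8*c^2 - 4*c - 6)^2 + (-4*c - 10)/(8*c^2 - 4*c - 6) = (22*c^2 - 18*c + 21)/(16*c^4 - 16*c^3 - 20*c^2 + 12*c + 9)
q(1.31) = -4.23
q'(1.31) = 22.71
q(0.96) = 2.21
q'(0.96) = 15.77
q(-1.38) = 1.08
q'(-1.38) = 1.61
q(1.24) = -7.07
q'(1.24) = 72.33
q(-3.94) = 0.11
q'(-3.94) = 0.10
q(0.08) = -0.83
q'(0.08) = 2.01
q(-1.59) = 0.82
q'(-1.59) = 0.99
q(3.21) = -0.73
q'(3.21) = 0.19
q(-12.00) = -0.14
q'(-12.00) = 0.01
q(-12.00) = -0.14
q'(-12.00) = 0.01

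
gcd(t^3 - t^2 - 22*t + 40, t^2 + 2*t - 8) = t - 2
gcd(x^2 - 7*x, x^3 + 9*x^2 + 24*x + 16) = 1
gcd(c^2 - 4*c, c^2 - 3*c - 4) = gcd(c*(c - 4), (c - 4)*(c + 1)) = c - 4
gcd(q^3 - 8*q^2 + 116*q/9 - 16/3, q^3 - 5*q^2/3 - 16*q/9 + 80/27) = q - 4/3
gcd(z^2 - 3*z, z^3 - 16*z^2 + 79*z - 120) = z - 3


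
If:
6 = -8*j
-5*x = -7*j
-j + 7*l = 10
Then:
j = -3/4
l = 37/28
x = -21/20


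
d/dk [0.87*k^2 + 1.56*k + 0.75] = 1.74*k + 1.56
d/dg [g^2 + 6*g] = 2*g + 6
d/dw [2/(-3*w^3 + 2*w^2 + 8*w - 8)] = 2*(9*w^2 - 4*w - 8)/(3*w^3 - 2*w^2 - 8*w + 8)^2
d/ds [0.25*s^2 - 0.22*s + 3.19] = 0.5*s - 0.22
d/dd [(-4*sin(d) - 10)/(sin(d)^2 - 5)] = 4*(sin(d)^2 + 5*sin(d) + 5)*cos(d)/(sin(d)^2 - 5)^2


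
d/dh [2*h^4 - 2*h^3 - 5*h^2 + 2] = 2*h*(4*h^2 - 3*h - 5)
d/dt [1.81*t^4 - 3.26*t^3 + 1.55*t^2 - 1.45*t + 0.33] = 7.24*t^3 - 9.78*t^2 + 3.1*t - 1.45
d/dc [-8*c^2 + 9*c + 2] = 9 - 16*c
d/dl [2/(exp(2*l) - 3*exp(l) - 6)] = (6 - 4*exp(l))*exp(l)/(-exp(2*l) + 3*exp(l) + 6)^2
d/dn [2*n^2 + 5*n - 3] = 4*n + 5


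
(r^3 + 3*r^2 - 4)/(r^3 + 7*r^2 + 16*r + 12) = (r - 1)/(r + 3)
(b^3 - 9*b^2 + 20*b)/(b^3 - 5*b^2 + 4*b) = (b - 5)/(b - 1)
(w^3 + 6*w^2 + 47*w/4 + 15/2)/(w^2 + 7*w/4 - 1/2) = (4*w^2 + 16*w + 15)/(4*w - 1)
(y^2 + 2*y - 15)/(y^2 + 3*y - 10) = (y - 3)/(y - 2)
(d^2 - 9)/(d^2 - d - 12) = (d - 3)/(d - 4)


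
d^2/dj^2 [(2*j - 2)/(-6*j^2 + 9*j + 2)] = 12*(3*(j - 1)*(4*j - 3)^2 + (6*j - 5)*(-6*j^2 + 9*j + 2))/(-6*j^2 + 9*j + 2)^3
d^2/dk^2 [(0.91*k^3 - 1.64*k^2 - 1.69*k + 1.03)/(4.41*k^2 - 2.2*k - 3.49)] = (-60.7369*k^3 + 10.664682*k^2 - 149.51874*k + 27.676566)/(85.766121*k^6 - 128.35746*k^5 - 139.588407*k^4 + 192.51188*k^3 + 110.467923*k^2 - 80.38866*k - 42.508549)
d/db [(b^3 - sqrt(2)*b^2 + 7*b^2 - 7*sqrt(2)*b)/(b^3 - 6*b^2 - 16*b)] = (-13*b^2 + sqrt(2)*b^2 - 32*b + 14*sqrt(2)*b - 112 - 26*sqrt(2))/(b^4 - 12*b^3 + 4*b^2 + 192*b + 256)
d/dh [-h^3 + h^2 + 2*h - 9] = -3*h^2 + 2*h + 2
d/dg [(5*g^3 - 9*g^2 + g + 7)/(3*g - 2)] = (30*g^3 - 57*g^2 + 36*g - 23)/(9*g^2 - 12*g + 4)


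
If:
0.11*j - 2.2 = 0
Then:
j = 20.00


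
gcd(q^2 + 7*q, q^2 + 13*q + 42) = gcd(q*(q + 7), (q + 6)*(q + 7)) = q + 7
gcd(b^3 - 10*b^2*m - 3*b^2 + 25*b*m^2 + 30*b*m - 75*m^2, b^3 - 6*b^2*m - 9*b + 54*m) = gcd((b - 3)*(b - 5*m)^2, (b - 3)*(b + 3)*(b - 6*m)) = b - 3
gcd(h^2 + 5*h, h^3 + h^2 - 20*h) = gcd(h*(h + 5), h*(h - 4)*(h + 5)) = h^2 + 5*h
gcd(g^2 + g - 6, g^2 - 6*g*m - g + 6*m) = 1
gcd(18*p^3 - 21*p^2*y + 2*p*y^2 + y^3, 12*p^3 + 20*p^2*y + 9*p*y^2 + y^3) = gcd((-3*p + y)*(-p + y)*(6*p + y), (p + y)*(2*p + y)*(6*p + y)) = 6*p + y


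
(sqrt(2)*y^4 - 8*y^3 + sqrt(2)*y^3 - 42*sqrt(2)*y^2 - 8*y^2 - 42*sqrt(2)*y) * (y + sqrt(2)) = sqrt(2)*y^5 - 6*y^4 + sqrt(2)*y^4 - 50*sqrt(2)*y^3 - 6*y^3 - 84*y^2 - 50*sqrt(2)*y^2 - 84*y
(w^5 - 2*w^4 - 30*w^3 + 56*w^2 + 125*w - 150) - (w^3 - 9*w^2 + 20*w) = w^5 - 2*w^4 - 31*w^3 + 65*w^2 + 105*w - 150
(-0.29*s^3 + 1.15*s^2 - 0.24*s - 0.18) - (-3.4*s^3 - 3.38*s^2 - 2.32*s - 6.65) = 3.11*s^3 + 4.53*s^2 + 2.08*s + 6.47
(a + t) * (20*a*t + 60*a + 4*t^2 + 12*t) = 20*a^2*t + 60*a^2 + 24*a*t^2 + 72*a*t + 4*t^3 + 12*t^2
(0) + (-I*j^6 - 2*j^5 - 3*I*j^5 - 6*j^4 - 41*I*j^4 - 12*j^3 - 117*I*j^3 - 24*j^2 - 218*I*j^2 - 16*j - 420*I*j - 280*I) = -I*j^6 - 2*j^5 - 3*I*j^5 - 6*j^4 - 41*I*j^4 - 12*j^3 - 117*I*j^3 - 24*j^2 - 218*I*j^2 - 16*j - 420*I*j - 280*I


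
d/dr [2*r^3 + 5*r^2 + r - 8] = 6*r^2 + 10*r + 1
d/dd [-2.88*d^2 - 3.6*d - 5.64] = -5.76*d - 3.6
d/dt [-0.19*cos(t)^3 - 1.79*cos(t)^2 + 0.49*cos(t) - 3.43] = (0.57*cos(t)^2 + 3.58*cos(t) - 0.49)*sin(t)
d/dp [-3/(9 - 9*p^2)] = -2*p/(3*(p^2 - 1)^2)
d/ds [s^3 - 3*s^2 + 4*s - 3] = 3*s^2 - 6*s + 4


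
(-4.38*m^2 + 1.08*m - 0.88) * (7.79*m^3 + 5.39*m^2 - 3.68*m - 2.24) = -34.1202*m^5 - 15.195*m^4 + 15.0844*m^3 + 1.0936*m^2 + 0.819199999999999*m + 1.9712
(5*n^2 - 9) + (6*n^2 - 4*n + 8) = 11*n^2 - 4*n - 1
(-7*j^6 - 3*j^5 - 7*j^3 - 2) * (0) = 0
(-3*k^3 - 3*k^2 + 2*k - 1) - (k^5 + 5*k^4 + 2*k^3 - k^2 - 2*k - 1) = -k^5 - 5*k^4 - 5*k^3 - 2*k^2 + 4*k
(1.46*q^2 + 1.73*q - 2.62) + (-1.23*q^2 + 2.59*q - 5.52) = 0.23*q^2 + 4.32*q - 8.14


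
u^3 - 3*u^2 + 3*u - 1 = (u - 1)^3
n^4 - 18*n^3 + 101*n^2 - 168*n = n*(n - 8)*(n - 7)*(n - 3)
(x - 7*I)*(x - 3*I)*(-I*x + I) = -I*x^3 - 10*x^2 + I*x^2 + 10*x + 21*I*x - 21*I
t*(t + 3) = t^2 + 3*t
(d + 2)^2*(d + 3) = d^3 + 7*d^2 + 16*d + 12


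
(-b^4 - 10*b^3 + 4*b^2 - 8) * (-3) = 3*b^4 + 30*b^3 - 12*b^2 + 24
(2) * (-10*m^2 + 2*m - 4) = -20*m^2 + 4*m - 8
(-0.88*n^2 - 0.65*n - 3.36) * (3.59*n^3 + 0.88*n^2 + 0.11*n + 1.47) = -3.1592*n^5 - 3.1079*n^4 - 12.7312*n^3 - 4.3219*n^2 - 1.3251*n - 4.9392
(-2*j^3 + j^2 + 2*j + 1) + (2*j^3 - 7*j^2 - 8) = -6*j^2 + 2*j - 7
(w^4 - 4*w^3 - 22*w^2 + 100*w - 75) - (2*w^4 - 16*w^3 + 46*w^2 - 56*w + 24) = -w^4 + 12*w^3 - 68*w^2 + 156*w - 99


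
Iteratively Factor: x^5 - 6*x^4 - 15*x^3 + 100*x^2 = (x)*(x^4 - 6*x^3 - 15*x^2 + 100*x) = x*(x - 5)*(x^3 - x^2 - 20*x) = x^2*(x - 5)*(x^2 - x - 20) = x^2*(x - 5)*(x + 4)*(x - 5)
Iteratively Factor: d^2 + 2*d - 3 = (d - 1)*(d + 3)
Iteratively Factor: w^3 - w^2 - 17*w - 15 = (w + 3)*(w^2 - 4*w - 5) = (w + 1)*(w + 3)*(w - 5)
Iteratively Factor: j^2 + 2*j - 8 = (j - 2)*(j + 4)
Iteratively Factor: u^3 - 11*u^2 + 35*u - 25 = (u - 5)*(u^2 - 6*u + 5) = (u - 5)*(u - 1)*(u - 5)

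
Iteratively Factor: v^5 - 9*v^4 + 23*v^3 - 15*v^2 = (v)*(v^4 - 9*v^3 + 23*v^2 - 15*v) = v*(v - 1)*(v^3 - 8*v^2 + 15*v) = v^2*(v - 1)*(v^2 - 8*v + 15) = v^2*(v - 3)*(v - 1)*(v - 5)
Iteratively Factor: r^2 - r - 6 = (r - 3)*(r + 2)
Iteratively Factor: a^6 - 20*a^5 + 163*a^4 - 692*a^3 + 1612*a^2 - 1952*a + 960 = (a - 2)*(a^5 - 18*a^4 + 127*a^3 - 438*a^2 + 736*a - 480) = (a - 2)^2*(a^4 - 16*a^3 + 95*a^2 - 248*a + 240) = (a - 5)*(a - 2)^2*(a^3 - 11*a^2 + 40*a - 48) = (a - 5)*(a - 3)*(a - 2)^2*(a^2 - 8*a + 16) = (a - 5)*(a - 4)*(a - 3)*(a - 2)^2*(a - 4)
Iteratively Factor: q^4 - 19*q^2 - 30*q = (q + 3)*(q^3 - 3*q^2 - 10*q) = (q - 5)*(q + 3)*(q^2 + 2*q) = q*(q - 5)*(q + 3)*(q + 2)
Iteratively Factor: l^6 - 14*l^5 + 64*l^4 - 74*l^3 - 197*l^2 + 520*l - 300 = (l - 2)*(l^5 - 12*l^4 + 40*l^3 + 6*l^2 - 185*l + 150) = (l - 5)*(l - 2)*(l^4 - 7*l^3 + 5*l^2 + 31*l - 30) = (l - 5)*(l - 3)*(l - 2)*(l^3 - 4*l^2 - 7*l + 10) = (l - 5)*(l - 3)*(l - 2)*(l + 2)*(l^2 - 6*l + 5) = (l - 5)*(l - 3)*(l - 2)*(l - 1)*(l + 2)*(l - 5)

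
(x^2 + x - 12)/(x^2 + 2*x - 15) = (x + 4)/(x + 5)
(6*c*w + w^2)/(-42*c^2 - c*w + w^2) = w/(-7*c + w)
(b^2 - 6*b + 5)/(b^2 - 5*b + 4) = (b - 5)/(b - 4)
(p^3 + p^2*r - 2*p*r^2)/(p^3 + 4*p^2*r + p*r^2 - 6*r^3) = p/(p + 3*r)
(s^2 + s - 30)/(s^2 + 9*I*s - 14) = (s^2 + s - 30)/(s^2 + 9*I*s - 14)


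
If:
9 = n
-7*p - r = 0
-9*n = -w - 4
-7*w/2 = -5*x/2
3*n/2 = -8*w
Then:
No Solution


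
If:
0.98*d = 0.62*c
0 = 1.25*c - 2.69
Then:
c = 2.15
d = 1.36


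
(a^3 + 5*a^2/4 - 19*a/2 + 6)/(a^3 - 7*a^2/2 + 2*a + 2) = (4*a^2 + 13*a - 12)/(2*(2*a^2 - 3*a - 2))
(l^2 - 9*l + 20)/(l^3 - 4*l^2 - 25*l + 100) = 1/(l + 5)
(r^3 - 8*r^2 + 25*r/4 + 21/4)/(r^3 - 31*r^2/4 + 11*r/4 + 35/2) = (4*r^2 - 4*r - 3)/(4*r^2 - 3*r - 10)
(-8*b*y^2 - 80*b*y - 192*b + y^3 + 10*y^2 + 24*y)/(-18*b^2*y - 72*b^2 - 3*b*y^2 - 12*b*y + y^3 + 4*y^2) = (-8*b*y - 48*b + y^2 + 6*y)/(-18*b^2 - 3*b*y + y^2)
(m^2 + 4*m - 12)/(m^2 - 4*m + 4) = (m + 6)/(m - 2)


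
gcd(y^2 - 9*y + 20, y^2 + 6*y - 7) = 1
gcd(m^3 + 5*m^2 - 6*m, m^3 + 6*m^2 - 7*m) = m^2 - m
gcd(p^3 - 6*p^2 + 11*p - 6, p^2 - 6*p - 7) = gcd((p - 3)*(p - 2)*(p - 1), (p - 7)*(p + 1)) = 1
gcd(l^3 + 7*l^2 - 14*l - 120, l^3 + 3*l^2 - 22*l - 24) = l^2 + 2*l - 24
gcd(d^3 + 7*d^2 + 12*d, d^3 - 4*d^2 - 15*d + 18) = d + 3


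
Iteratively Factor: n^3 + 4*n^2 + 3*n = (n)*(n^2 + 4*n + 3) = n*(n + 3)*(n + 1)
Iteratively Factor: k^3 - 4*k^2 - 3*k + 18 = (k - 3)*(k^2 - k - 6) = (k - 3)^2*(k + 2)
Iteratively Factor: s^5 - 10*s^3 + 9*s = (s - 1)*(s^4 + s^3 - 9*s^2 - 9*s) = (s - 1)*(s + 1)*(s^3 - 9*s) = (s - 3)*(s - 1)*(s + 1)*(s^2 + 3*s) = s*(s - 3)*(s - 1)*(s + 1)*(s + 3)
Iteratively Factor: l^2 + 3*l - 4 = (l - 1)*(l + 4)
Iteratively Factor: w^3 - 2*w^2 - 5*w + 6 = (w + 2)*(w^2 - 4*w + 3) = (w - 3)*(w + 2)*(w - 1)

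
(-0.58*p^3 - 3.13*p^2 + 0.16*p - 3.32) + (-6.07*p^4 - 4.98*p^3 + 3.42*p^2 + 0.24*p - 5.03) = -6.07*p^4 - 5.56*p^3 + 0.29*p^2 + 0.4*p - 8.35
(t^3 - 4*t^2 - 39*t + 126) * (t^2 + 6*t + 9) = t^5 + 2*t^4 - 54*t^3 - 144*t^2 + 405*t + 1134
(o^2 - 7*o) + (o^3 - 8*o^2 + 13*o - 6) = o^3 - 7*o^2 + 6*o - 6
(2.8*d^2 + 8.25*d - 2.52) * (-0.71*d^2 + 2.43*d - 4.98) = -1.988*d^4 + 0.9465*d^3 + 7.8927*d^2 - 47.2086*d + 12.5496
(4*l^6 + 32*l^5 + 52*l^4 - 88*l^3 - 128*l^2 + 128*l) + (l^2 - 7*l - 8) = 4*l^6 + 32*l^5 + 52*l^4 - 88*l^3 - 127*l^2 + 121*l - 8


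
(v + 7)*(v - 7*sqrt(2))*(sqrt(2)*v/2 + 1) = sqrt(2)*v^3/2 - 6*v^2 + 7*sqrt(2)*v^2/2 - 42*v - 7*sqrt(2)*v - 49*sqrt(2)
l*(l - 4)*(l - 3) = l^3 - 7*l^2 + 12*l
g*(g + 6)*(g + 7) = g^3 + 13*g^2 + 42*g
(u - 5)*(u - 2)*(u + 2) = u^3 - 5*u^2 - 4*u + 20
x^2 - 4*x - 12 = (x - 6)*(x + 2)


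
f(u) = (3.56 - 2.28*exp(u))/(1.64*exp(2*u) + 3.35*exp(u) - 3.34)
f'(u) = (3.56 - 2.28*exp(u))*(-3.28*exp(2*u) - 3.35*exp(u))/(1.64*exp(2*u) + 3.35*exp(u) - 3.34)^2 - 2.28*exp(u)/(1.64*exp(2*u) + 3.35*exp(u) - 3.34) = (3.7392*exp(2*u) - 11.6768*exp(u) - 4.3108)*exp(u)/(2.6896*exp(4*u) + 10.988*exp(3*u) + 0.267300000000001*exp(2*u) - 22.378*exp(u) + 11.1556)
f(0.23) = 0.20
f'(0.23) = -1.36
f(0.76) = -0.12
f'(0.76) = -0.20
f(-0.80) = -1.69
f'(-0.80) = -1.75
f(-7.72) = -1.07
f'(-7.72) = -0.00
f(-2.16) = -1.12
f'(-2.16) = -0.08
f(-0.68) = -1.97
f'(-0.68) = -3.14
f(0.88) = -0.14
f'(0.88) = -0.13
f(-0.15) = 2.11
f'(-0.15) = -17.35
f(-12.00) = -1.07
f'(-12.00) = 0.00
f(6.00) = 0.00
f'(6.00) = 0.00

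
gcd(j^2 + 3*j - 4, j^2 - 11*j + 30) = 1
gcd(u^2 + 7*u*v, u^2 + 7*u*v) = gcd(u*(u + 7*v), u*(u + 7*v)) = u^2 + 7*u*v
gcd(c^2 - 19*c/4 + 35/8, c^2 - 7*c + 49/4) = c - 7/2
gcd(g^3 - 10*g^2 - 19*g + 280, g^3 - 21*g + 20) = g + 5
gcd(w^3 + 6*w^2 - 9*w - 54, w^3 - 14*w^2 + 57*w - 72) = w - 3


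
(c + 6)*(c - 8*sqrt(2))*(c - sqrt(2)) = c^3 - 9*sqrt(2)*c^2 + 6*c^2 - 54*sqrt(2)*c + 16*c + 96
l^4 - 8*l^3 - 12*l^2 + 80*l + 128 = (l - 8)*(l - 4)*(l + 2)^2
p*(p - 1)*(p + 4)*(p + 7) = p^4 + 10*p^3 + 17*p^2 - 28*p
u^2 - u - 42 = (u - 7)*(u + 6)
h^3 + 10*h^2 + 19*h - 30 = (h - 1)*(h + 5)*(h + 6)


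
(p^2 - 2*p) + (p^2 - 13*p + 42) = 2*p^2 - 15*p + 42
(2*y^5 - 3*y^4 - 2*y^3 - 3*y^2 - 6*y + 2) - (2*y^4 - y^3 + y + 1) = 2*y^5 - 5*y^4 - y^3 - 3*y^2 - 7*y + 1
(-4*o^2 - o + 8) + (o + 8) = 16 - 4*o^2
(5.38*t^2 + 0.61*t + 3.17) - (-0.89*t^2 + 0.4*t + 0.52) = 6.27*t^2 + 0.21*t + 2.65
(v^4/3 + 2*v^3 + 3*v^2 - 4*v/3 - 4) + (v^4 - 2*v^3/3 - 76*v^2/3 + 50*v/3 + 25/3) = 4*v^4/3 + 4*v^3/3 - 67*v^2/3 + 46*v/3 + 13/3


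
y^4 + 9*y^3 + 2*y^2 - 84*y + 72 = (y - 2)*(y - 1)*(y + 6)^2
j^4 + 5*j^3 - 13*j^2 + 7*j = j*(j - 1)^2*(j + 7)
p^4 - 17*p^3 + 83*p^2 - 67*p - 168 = (p - 8)*(p - 7)*(p - 3)*(p + 1)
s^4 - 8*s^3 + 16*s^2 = s^2*(s - 4)^2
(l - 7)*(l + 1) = l^2 - 6*l - 7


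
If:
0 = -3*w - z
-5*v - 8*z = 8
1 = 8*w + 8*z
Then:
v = -19/10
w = -1/16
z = 3/16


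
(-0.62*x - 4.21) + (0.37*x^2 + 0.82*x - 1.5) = 0.37*x^2 + 0.2*x - 5.71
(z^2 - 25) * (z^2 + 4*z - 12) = z^4 + 4*z^3 - 37*z^2 - 100*z + 300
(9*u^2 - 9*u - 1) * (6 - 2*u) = -18*u^3 + 72*u^2 - 52*u - 6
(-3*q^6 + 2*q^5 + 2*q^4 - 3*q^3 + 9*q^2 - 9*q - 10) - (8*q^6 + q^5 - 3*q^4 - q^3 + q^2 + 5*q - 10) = -11*q^6 + q^5 + 5*q^4 - 2*q^3 + 8*q^2 - 14*q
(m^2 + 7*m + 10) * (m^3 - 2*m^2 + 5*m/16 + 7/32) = m^5 + 5*m^4 - 59*m^3/16 - 563*m^2/32 + 149*m/32 + 35/16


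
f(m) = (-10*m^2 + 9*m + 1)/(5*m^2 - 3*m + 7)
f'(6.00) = -0.05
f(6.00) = -1.80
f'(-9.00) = 0.00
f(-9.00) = -2.03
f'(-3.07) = 0.10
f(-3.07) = -1.91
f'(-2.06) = 0.26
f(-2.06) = -1.74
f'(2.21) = -0.55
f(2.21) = -1.13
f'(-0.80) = 1.11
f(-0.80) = -1.00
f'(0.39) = 0.12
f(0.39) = 0.45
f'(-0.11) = 1.51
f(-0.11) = -0.02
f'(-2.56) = 0.16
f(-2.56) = -1.85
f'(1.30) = -1.16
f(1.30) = -0.36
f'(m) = (3 - 10*m)*(-10*m^2 + 9*m + 1)/(5*m^2 - 3*m + 7)^2 + (9 - 20*m)/(5*m^2 - 3*m + 7)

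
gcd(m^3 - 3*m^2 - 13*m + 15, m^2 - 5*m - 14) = 1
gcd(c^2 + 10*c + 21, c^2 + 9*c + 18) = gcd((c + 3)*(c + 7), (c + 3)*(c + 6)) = c + 3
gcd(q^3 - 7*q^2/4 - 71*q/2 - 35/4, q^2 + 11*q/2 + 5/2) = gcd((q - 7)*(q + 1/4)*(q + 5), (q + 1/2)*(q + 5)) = q + 5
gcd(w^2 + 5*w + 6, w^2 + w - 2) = w + 2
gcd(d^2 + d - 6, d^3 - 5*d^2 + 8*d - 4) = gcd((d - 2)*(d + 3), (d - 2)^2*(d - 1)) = d - 2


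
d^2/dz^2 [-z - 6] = 0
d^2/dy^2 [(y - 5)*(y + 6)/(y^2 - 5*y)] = 12/y^3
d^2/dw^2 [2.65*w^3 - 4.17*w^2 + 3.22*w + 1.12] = 15.9*w - 8.34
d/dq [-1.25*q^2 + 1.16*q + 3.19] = 1.16 - 2.5*q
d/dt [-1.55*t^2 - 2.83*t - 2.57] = -3.1*t - 2.83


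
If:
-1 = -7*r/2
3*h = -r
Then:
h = -2/21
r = 2/7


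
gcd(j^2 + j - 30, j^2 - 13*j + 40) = j - 5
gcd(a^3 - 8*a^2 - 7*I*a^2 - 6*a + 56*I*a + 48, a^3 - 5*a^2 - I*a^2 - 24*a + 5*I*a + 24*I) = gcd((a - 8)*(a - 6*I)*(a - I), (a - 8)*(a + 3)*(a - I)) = a^2 + a*(-8 - I) + 8*I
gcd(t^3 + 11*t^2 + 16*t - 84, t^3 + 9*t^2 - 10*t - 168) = t^2 + 13*t + 42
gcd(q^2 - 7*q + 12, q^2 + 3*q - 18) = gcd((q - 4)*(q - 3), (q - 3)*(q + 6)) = q - 3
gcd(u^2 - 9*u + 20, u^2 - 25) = u - 5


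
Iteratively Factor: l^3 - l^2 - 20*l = (l + 4)*(l^2 - 5*l) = l*(l + 4)*(l - 5)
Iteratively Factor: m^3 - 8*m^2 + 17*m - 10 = (m - 5)*(m^2 - 3*m + 2) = (m - 5)*(m - 1)*(m - 2)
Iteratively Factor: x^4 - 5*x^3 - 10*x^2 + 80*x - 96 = (x - 4)*(x^3 - x^2 - 14*x + 24) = (x - 4)*(x - 2)*(x^2 + x - 12) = (x - 4)*(x - 3)*(x - 2)*(x + 4)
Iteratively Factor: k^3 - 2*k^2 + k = (k)*(k^2 - 2*k + 1) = k*(k - 1)*(k - 1)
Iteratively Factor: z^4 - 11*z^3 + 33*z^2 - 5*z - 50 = (z + 1)*(z^3 - 12*z^2 + 45*z - 50) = (z - 5)*(z + 1)*(z^2 - 7*z + 10) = (z - 5)^2*(z + 1)*(z - 2)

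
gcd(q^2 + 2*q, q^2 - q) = q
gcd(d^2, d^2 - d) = d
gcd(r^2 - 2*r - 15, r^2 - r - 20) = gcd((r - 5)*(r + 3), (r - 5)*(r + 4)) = r - 5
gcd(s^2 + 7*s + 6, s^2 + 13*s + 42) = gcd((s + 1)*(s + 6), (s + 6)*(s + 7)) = s + 6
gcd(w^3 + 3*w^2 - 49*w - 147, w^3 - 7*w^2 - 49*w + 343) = w^2 - 49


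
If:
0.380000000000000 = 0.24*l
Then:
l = 1.58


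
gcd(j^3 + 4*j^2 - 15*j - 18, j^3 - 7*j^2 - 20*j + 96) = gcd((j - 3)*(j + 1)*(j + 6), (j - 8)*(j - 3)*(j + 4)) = j - 3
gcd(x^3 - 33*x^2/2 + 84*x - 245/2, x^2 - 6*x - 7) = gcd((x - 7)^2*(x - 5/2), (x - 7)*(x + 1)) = x - 7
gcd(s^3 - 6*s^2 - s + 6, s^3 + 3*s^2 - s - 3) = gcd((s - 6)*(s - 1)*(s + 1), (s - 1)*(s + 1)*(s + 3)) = s^2 - 1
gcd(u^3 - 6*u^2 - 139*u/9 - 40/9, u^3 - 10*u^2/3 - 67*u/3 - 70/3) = u + 5/3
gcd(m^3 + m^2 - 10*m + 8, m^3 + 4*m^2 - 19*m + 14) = m^2 - 3*m + 2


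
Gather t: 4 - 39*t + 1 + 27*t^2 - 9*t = 27*t^2 - 48*t + 5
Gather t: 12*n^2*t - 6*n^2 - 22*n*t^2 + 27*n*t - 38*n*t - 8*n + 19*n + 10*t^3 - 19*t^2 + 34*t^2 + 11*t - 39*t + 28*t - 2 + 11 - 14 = -6*n^2 + 11*n + 10*t^3 + t^2*(15 - 22*n) + t*(12*n^2 - 11*n) - 5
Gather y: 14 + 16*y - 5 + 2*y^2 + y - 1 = 2*y^2 + 17*y + 8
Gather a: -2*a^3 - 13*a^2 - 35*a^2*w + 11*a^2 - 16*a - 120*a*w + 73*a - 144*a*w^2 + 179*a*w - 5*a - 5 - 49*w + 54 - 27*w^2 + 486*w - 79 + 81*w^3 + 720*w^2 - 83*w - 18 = -2*a^3 + a^2*(-35*w - 2) + a*(-144*w^2 + 59*w + 52) + 81*w^3 + 693*w^2 + 354*w - 48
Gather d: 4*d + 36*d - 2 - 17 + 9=40*d - 10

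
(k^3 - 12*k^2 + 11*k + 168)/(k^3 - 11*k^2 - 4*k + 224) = (k + 3)/(k + 4)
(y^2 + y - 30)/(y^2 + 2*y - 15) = (y^2 + y - 30)/(y^2 + 2*y - 15)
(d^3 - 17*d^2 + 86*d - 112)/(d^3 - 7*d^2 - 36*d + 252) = (d^2 - 10*d + 16)/(d^2 - 36)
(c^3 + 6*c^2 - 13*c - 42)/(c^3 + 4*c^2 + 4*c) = (c^2 + 4*c - 21)/(c*(c + 2))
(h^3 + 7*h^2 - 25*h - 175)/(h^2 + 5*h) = h + 2 - 35/h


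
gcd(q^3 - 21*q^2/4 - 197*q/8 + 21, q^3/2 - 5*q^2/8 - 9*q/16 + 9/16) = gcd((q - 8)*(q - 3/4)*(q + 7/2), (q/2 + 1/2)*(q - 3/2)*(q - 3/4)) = q - 3/4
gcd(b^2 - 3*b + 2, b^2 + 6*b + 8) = 1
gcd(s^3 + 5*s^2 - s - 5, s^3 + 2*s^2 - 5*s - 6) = s + 1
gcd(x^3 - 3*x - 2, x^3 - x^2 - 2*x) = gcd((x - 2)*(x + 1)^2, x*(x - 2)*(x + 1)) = x^2 - x - 2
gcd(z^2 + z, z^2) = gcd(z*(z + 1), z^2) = z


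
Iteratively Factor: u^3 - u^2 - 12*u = (u - 4)*(u^2 + 3*u) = (u - 4)*(u + 3)*(u)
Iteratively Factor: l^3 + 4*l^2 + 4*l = (l)*(l^2 + 4*l + 4) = l*(l + 2)*(l + 2)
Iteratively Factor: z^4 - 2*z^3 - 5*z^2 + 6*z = (z + 2)*(z^3 - 4*z^2 + 3*z) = (z - 3)*(z + 2)*(z^2 - z) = z*(z - 3)*(z + 2)*(z - 1)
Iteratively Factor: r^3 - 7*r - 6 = (r + 1)*(r^2 - r - 6) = (r + 1)*(r + 2)*(r - 3)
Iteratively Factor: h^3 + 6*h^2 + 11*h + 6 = (h + 2)*(h^2 + 4*h + 3) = (h + 2)*(h + 3)*(h + 1)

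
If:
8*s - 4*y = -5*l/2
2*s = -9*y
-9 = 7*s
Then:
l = 32/7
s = -9/7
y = 2/7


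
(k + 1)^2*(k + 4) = k^3 + 6*k^2 + 9*k + 4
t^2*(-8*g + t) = -8*g*t^2 + t^3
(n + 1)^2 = n^2 + 2*n + 1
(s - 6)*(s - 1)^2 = s^3 - 8*s^2 + 13*s - 6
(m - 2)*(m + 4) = m^2 + 2*m - 8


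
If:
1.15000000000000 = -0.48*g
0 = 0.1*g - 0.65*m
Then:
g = -2.40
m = -0.37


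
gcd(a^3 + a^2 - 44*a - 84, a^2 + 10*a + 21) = 1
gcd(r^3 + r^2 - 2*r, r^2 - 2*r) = r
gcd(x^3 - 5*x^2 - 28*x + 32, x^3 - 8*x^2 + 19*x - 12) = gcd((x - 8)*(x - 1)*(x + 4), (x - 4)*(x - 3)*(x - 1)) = x - 1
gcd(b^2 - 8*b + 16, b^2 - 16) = b - 4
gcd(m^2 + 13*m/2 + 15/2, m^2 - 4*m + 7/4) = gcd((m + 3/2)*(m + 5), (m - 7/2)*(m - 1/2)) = 1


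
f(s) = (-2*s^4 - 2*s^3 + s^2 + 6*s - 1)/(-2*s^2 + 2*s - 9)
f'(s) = (4*s - 2)*(-2*s^4 - 2*s^3 + s^2 + 6*s - 1)/(-2*s^2 + 2*s - 9)^2 + (-8*s^3 - 6*s^2 + 2*s + 6)/(-2*s^2 + 2*s - 9) = 2*(4*s^5 - 4*s^4 + 32*s^3 + 34*s^2 - 11*s - 26)/(4*s^4 - 8*s^3 + 40*s^2 - 36*s + 81)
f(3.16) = 10.36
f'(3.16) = 8.38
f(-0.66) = 0.39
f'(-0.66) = -0.23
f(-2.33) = 1.76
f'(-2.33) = -2.04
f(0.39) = -0.16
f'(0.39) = -0.64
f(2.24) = 3.80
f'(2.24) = 5.71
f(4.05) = 18.73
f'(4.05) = 10.38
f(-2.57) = 2.31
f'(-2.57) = -2.51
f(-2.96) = 3.44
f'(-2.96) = -3.31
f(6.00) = 42.80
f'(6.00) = 14.27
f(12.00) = 163.78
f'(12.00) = 26.10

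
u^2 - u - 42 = (u - 7)*(u + 6)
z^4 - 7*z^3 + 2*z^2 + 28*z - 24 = (z - 6)*(z - 2)*(z - 1)*(z + 2)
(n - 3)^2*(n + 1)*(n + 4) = n^4 - n^3 - 17*n^2 + 21*n + 36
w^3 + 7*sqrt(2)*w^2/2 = w^2*(w + 7*sqrt(2)/2)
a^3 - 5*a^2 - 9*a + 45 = (a - 5)*(a - 3)*(a + 3)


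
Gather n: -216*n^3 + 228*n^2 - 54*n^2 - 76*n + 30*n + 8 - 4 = -216*n^3 + 174*n^2 - 46*n + 4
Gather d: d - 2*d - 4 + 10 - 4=2 - d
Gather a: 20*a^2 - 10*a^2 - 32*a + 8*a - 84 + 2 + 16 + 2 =10*a^2 - 24*a - 64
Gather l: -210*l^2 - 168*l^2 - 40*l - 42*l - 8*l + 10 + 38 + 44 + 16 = -378*l^2 - 90*l + 108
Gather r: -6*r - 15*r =-21*r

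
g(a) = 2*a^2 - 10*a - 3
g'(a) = 4*a - 10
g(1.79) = -14.49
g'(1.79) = -2.84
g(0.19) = -4.83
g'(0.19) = -9.24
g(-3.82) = 64.38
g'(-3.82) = -25.28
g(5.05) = -2.50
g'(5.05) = 10.20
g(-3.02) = 45.44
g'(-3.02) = -22.08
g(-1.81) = 21.65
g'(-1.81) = -17.24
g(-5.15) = 101.54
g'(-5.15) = -30.60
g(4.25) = -9.38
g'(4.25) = 7.00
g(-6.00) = 129.00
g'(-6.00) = -34.00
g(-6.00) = 129.00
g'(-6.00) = -34.00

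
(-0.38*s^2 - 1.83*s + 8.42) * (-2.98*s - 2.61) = 1.1324*s^3 + 6.4452*s^2 - 20.3153*s - 21.9762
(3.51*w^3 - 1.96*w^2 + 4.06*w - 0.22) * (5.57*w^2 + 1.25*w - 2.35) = 19.5507*w^5 - 6.5297*w^4 + 11.9157*w^3 + 8.4556*w^2 - 9.816*w + 0.517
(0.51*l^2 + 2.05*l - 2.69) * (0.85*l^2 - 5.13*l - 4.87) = 0.4335*l^4 - 0.8738*l^3 - 15.2867*l^2 + 3.8162*l + 13.1003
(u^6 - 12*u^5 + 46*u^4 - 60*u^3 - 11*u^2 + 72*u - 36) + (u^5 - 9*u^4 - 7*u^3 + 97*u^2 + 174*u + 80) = u^6 - 11*u^5 + 37*u^4 - 67*u^3 + 86*u^2 + 246*u + 44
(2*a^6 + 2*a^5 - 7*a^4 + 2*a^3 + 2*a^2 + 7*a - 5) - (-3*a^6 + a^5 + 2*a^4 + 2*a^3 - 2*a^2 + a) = 5*a^6 + a^5 - 9*a^4 + 4*a^2 + 6*a - 5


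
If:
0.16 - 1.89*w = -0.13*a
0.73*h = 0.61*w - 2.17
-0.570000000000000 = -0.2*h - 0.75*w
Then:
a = 17.23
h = -1.91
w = 1.27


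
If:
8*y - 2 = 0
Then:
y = 1/4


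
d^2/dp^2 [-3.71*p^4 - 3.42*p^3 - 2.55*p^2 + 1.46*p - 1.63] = -44.52*p^2 - 20.52*p - 5.1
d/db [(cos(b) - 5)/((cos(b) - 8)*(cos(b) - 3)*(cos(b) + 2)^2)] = (3*cos(b)^3 - 40*cos(b)^2 + 169*cos(b) - 178)*sin(b)/((cos(b) - 8)^2*(cos(b) - 3)^2*(cos(b) + 2)^3)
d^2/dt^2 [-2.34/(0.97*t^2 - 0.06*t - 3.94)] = (-4.403412*t^2 + 0.272376*t + 2.34*(1.94*t - 0.06)*(3.88*t - 0.12) + 17.886024)/(-0.97*t^2 + 0.06*t + 3.94)^3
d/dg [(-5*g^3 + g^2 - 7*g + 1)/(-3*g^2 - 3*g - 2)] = (15*g^4 + 30*g^3 + 6*g^2 + 2*g + 17)/(9*g^4 + 18*g^3 + 21*g^2 + 12*g + 4)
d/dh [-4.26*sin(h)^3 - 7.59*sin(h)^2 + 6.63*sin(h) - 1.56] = (-12.78*sin(h)^2 - 15.18*sin(h) + 6.63)*cos(h)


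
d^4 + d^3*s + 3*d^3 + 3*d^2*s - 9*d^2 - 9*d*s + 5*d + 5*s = (d - 1)^2*(d + 5)*(d + s)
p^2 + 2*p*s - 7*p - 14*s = (p - 7)*(p + 2*s)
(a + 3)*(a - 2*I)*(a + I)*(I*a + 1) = I*a^4 + 2*a^3 + 3*I*a^3 + 6*a^2 + I*a^2 + 2*a + 3*I*a + 6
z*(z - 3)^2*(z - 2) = z^4 - 8*z^3 + 21*z^2 - 18*z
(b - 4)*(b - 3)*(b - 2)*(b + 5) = b^4 - 4*b^3 - 19*b^2 + 106*b - 120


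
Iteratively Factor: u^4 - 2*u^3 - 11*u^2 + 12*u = (u - 4)*(u^3 + 2*u^2 - 3*u) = (u - 4)*(u - 1)*(u^2 + 3*u) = (u - 4)*(u - 1)*(u + 3)*(u)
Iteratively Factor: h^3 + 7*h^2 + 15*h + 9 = (h + 3)*(h^2 + 4*h + 3) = (h + 1)*(h + 3)*(h + 3)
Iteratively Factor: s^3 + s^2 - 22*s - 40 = (s - 5)*(s^2 + 6*s + 8) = (s - 5)*(s + 4)*(s + 2)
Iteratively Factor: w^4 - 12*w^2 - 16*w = (w + 2)*(w^3 - 2*w^2 - 8*w) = (w + 2)^2*(w^2 - 4*w) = (w - 4)*(w + 2)^2*(w)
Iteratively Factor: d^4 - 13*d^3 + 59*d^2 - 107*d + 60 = (d - 4)*(d^3 - 9*d^2 + 23*d - 15) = (d - 4)*(d - 1)*(d^2 - 8*d + 15) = (d - 5)*(d - 4)*(d - 1)*(d - 3)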